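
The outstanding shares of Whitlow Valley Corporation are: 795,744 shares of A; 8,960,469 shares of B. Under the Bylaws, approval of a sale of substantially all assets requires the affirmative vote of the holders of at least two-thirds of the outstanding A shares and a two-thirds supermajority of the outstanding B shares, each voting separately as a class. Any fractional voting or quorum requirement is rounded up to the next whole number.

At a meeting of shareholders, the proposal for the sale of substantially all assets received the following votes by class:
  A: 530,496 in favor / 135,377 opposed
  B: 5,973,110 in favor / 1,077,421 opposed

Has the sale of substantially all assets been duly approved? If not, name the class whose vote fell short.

Not approved — the B shares did not give the required vote.

A: 2/3 of 795744 = 530496; 530,496 required, 530,496 in favor — approved.
B: 2/3 of 8960469 = 5973646; 5,973,646 required, 5,973,110 in favor — not approved.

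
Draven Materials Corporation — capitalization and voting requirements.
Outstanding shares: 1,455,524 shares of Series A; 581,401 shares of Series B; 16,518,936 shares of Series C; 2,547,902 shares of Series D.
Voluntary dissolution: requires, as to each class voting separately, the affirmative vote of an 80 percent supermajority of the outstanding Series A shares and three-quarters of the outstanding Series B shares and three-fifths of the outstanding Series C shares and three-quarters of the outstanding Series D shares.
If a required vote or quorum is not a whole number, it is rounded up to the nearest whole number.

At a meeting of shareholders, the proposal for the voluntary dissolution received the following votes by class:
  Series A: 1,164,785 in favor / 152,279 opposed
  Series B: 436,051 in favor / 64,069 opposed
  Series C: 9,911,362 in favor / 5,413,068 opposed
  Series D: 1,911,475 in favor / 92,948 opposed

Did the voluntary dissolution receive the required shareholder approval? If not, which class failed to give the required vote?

Series A: 4/5 of 1455524 = 1164419.20, rounded up to 1164420; 1,164,420 required, 1,164,785 in favor — approved.
Series B: 3/4 of 581401 = 436050.75, rounded up to 436051; 436,051 required, 436,051 in favor — approved.
Series C: 3/5 of 16518936 = 9911361.60, rounded up to 9911362; 9,911,362 required, 9,911,362 in favor — approved.
Series D: 3/4 of 2547902 = 1910926.50, rounded up to 1910927; 1,910,927 required, 1,911,475 in favor — approved.

Approved — every class gave the required vote.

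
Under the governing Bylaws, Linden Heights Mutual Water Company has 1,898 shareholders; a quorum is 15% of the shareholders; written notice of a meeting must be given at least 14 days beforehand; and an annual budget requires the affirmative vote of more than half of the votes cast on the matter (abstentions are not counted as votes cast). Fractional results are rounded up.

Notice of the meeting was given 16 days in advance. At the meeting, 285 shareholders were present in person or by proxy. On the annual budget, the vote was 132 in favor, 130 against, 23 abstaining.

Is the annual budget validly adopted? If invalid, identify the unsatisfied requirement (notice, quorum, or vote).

Notice: 16 days given; 14 required. Satisfied.
Quorum: 15% of 1,898 = 284.70, rounded up to 285; 285 present. Satisfied.
Vote: requires a majority of the votes cast (285 − 23 abstaining = 262); a majority of 262 is 132, so 132 needed; 132 in favor. Satisfied.

Valid — all requirements satisfied.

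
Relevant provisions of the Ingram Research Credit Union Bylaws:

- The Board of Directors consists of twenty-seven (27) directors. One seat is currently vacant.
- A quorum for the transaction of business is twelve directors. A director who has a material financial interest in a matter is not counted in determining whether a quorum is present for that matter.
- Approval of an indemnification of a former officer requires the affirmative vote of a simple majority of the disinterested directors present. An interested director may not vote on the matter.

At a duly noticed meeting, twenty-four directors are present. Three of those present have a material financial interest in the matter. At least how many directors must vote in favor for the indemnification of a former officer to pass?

11

The indemnification of a former officer requires a majority of the disinterested directors present (24 − 3 = 21).
A majority of 21 is 11.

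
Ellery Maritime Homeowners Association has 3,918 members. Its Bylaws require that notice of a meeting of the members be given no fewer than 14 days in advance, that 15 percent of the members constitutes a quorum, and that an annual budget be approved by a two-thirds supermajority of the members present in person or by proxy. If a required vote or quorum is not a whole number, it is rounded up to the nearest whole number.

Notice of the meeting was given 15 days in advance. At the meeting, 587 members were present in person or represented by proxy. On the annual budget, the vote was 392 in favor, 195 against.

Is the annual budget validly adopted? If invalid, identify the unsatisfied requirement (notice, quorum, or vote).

Invalid — quorum requirement not satisfied.

Notice: 15 days given; 14 required. Satisfied.
Quorum: 15% of 3,918 = 587.70, rounded up to 588; 587 present. Not satisfied.
Vote: requires two-thirds of those present (587); 2/3 of 587 = 391.33, rounded up to 392, so 392 needed; 392 in favor. Satisfied.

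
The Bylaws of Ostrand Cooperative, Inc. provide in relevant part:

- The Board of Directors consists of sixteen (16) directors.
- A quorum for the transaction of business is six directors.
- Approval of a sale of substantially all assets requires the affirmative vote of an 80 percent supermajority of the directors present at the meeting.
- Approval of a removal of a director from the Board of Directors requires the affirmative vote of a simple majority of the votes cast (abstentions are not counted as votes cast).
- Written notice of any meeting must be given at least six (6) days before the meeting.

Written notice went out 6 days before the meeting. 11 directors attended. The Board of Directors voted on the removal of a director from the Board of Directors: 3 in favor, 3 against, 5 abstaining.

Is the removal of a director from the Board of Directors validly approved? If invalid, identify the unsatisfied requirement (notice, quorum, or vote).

Notice: 6 days given; 6 required (6 ≥ 6). Satisfied.
Quorum: 11 present; quorum is 6. Satisfied.
Vote: the removal of a director from the Board of Directors requires a majority of the votes cast (11 present − 5 abstaining = 6). A majority of 6 is 4, so 4 affirmative votes are needed; 3 voted in favor. Not satisfied.

Invalid — vote requirement not satisfied.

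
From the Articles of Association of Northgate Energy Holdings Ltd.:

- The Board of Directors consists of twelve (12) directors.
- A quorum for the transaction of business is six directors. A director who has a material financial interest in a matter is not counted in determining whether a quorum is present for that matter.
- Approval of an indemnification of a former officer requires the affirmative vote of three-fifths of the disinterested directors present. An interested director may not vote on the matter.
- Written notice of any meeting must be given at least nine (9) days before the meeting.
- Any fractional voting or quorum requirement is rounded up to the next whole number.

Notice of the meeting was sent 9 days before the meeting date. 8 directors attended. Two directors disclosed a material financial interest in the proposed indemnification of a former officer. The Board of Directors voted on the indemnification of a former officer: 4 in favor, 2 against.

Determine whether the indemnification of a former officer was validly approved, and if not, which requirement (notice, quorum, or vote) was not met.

Notice: 9 days given; 9 required (9 ≥ 9). Satisfied.
Quorum: 8 present, but the 2 interested directors do not count, leaving 6. Quorum is 6. Satisfied.
Vote: the indemnification of a former officer requires three-fifths of the disinterested directors present (8 − 2 = 6). 3/5 of 6 = 3.60, rounded up to 4, so 4 affirmative votes are needed; 4 voted in favor. Satisfied.

Valid — all requirements satisfied.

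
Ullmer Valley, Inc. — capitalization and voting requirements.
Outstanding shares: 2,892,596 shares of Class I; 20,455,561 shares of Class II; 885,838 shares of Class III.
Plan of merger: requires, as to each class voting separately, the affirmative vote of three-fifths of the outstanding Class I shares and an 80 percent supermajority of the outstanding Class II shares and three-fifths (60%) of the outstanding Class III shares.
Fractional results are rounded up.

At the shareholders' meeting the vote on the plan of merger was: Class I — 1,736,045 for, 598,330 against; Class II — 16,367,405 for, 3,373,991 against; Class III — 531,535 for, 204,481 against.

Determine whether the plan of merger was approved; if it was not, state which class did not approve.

Class I: 3/5 of 2892596 = 1735557.60, rounded up to 1735558; 1,735,558 required, 1,736,045 in favor — approved.
Class II: 4/5 of 20455561 = 16364448.80, rounded up to 16364449; 16,364,449 required, 16,367,405 in favor — approved.
Class III: 3/5 of 885838 = 531502.80, rounded up to 531503; 531,503 required, 531,535 in favor — approved.

Approved — every class gave the required vote.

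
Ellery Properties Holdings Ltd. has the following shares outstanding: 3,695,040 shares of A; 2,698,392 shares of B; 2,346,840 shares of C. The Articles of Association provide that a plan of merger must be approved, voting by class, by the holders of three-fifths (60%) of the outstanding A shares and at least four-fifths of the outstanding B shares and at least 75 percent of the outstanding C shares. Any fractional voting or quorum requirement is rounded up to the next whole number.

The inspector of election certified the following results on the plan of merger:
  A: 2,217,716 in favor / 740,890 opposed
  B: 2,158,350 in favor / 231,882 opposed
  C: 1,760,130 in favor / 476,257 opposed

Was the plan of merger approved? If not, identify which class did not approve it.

Not approved — the B shares did not give the required vote.

A: 3/5 of 3695040 = 2217024; 2,217,024 required, 2,217,716 in favor — approved.
B: 4/5 of 2698392 = 2158713.60, rounded up to 2158714; 2,158,714 required, 2,158,350 in favor — not approved.
C: 3/4 of 2346840 = 1760130; 1,760,130 required, 1,760,130 in favor — approved.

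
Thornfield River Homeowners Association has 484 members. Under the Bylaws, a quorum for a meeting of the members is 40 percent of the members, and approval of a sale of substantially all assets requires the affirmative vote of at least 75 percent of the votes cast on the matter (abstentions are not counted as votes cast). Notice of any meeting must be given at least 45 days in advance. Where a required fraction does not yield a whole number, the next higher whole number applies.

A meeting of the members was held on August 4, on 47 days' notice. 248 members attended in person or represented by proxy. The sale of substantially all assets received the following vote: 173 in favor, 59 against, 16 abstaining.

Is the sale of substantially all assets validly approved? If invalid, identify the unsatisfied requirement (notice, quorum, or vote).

Invalid — vote requirement not satisfied.

Notice: 47 days given; 45 required. Satisfied.
Quorum: 40% of 484 = 193.60, rounded up to 194; 248 present. Satisfied.
Vote: requires three-fourths of the votes cast (248 − 16 abstaining = 232); 3/4 of 232 = 174, so 174 needed; 173 in favor. Not satisfied.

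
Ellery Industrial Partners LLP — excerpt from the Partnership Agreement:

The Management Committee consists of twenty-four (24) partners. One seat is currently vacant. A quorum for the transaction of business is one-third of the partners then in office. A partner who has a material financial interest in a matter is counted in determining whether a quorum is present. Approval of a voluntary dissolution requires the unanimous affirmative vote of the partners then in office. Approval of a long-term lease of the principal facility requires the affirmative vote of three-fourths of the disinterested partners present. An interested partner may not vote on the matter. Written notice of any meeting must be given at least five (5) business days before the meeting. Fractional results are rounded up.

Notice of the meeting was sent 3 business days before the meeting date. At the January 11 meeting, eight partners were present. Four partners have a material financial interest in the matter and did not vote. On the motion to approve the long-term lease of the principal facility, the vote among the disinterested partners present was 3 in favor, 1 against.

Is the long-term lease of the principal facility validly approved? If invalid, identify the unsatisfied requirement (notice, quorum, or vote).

Notice: 3 business days given; 5 required (3 < 5). Not satisfied.
Quorum: 8 present (interested partners count toward quorum); quorum is 8. Satisfied.
Vote: the long-term lease of the principal facility requires three-fourths of the disinterested partners present (8 − 4 = 4). 3/4 of 4 = 3, so 3 affirmative votes are needed; 3 voted in favor. Satisfied.

Invalid — notice requirement not satisfied.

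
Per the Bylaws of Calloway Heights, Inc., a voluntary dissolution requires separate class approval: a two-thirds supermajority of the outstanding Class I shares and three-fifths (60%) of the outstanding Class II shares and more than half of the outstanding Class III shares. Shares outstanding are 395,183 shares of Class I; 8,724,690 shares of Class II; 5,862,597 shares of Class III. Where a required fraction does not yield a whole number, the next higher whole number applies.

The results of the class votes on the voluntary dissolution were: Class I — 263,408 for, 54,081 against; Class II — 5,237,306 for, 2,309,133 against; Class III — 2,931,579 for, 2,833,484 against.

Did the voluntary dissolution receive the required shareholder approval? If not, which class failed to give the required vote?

Not approved — the Class I shares did not give the required vote.

Class I: 2/3 of 395183 = 263455.33, rounded up to 263456; 263,456 required, 263,408 in favor — not approved.
Class II: 3/5 of 8724690 = 5234814; 5,234,814 required, 5,237,306 in favor — approved.
Class III: a majority of 5862597 is 2931299; 2,931,299 required, 2,931,579 in favor — approved.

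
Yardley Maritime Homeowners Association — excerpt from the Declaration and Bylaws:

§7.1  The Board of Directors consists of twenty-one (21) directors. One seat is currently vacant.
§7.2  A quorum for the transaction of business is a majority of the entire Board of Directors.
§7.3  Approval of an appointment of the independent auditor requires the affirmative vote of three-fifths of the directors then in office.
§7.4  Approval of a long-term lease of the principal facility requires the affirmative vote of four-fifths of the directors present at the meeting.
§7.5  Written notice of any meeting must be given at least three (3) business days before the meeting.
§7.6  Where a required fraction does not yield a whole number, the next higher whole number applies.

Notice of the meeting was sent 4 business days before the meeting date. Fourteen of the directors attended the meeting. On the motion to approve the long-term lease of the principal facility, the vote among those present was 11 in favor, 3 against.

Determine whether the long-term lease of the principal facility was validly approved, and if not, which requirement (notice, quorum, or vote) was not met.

Notice: 4 business days given; 3 required (4 ≥ 3). Satisfied.
Quorum: 14 present; quorum is 11. Satisfied.
Vote: the long-term lease of the principal facility requires four-fifths of the directors present (14). 4/5 of 14 = 11.20, rounded up to 12, so 12 affirmative votes are needed; 11 voted in favor. Not satisfied.

Invalid — vote requirement not satisfied.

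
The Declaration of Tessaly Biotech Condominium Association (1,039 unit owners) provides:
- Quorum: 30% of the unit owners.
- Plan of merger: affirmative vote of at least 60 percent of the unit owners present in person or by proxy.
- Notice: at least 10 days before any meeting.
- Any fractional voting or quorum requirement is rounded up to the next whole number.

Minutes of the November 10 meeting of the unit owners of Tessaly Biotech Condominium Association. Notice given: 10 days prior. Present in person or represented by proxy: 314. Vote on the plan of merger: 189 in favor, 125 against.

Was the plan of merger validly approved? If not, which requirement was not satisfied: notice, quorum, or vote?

Valid — all requirements satisfied.

Notice: 10 days given; 10 required. Satisfied.
Quorum: 30% of 1,039 = 311.70, rounded up to 312; 314 present. Satisfied.
Vote: requires three-fifths of those present (314); 3/5 of 314 = 188.40, rounded up to 189, so 189 needed; 189 in favor. Satisfied.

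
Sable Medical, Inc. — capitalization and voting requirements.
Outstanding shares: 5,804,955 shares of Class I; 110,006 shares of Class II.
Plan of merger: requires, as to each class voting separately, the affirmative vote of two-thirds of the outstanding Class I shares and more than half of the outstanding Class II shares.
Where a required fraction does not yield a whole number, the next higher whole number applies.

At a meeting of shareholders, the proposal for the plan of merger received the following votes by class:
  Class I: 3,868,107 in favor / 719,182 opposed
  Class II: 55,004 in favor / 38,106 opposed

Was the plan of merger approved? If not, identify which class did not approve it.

Class I: 2/3 of 5804955 = 3869970; 3,869,970 required, 3,868,107 in favor — not approved.
Class II: a majority of 110006 is 55004; 55,004 required, 55,004 in favor — approved.

Not approved — the Class I shares did not give the required vote.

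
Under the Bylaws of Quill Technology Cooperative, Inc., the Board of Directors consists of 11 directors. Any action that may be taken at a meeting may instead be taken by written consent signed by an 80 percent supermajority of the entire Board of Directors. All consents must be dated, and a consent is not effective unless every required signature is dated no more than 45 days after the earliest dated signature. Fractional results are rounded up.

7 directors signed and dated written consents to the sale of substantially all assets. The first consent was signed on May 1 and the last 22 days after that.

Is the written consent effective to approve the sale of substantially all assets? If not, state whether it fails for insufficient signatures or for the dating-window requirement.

Not effective — insufficient signatures.

Signatures required: an 80 percent supermajority of 11 — 4/5 of 11 = 8.80, rounded up to 9, so 9 needed; 7 signed. Insufficient.
Dating window: the latest signature is 22 days after the earliest; the limit is 45 days. Within the window.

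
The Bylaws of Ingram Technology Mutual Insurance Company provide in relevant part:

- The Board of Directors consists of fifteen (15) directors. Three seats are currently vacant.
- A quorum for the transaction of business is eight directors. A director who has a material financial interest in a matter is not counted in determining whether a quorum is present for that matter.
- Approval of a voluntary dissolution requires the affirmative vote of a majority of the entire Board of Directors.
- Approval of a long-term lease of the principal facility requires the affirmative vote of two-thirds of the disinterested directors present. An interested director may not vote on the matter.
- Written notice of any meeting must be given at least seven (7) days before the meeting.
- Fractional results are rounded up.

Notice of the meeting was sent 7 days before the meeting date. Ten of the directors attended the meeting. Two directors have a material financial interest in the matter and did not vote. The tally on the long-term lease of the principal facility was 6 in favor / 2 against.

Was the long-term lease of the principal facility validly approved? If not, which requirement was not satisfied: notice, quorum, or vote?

Valid — all requirements satisfied.

Notice: 7 days given; 7 required (7 ≥ 7). Satisfied.
Quorum: 10 present, but the 2 interested directors do not count, leaving 8. Quorum is 8. Satisfied.
Vote: the long-term lease of the principal facility requires two-thirds of the disinterested directors present (10 − 2 = 8). 2/3 of 8 = 5.33, rounded up to 6, so 6 affirmative votes are needed; 6 voted in favor. Satisfied.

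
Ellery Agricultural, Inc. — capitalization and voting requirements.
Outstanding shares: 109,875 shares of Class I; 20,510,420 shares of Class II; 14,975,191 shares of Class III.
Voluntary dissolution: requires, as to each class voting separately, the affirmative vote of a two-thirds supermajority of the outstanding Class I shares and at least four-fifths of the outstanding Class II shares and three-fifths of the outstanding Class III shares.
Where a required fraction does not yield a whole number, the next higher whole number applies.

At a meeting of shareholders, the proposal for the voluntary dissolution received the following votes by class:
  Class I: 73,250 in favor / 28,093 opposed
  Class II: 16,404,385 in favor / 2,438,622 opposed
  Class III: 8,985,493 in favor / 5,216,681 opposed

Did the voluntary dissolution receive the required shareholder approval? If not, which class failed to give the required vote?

Not approved — the Class II shares did not give the required vote.

Class I: 2/3 of 109875 = 73250; 73,250 required, 73,250 in favor — approved.
Class II: 4/5 of 20510420 = 16408336; 16,408,336 required, 16,404,385 in favor — not approved.
Class III: 3/5 of 14975191 = 8985114.60, rounded up to 8985115; 8,985,115 required, 8,985,493 in favor — approved.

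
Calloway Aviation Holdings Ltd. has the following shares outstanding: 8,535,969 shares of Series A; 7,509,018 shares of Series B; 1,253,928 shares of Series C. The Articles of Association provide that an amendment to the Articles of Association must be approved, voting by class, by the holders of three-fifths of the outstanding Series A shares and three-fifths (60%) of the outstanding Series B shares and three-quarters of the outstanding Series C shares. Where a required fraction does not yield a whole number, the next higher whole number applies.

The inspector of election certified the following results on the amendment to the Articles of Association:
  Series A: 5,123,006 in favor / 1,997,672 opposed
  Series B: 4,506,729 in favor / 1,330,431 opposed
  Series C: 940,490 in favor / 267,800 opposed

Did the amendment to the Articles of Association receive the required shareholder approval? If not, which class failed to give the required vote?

Series A: 3/5 of 8535969 = 5121581.40, rounded up to 5121582; 5,121,582 required, 5,123,006 in favor — approved.
Series B: 3/5 of 7509018 = 4505410.80, rounded up to 4505411; 4,505,411 required, 4,506,729 in favor — approved.
Series C: 3/4 of 1253928 = 940446; 940,446 required, 940,490 in favor — approved.

Approved — every class gave the required vote.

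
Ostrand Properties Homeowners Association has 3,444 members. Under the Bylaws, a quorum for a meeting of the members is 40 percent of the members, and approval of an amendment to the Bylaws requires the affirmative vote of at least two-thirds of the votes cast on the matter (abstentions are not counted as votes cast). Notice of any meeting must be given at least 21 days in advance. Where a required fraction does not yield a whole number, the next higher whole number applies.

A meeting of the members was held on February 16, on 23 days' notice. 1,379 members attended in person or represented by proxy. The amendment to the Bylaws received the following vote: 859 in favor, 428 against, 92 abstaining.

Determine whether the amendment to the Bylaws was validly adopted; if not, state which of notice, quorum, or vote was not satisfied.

Valid — all requirements satisfied.

Notice: 23 days given; 21 required. Satisfied.
Quorum: 40% of 3,444 = 1,377.60, rounded up to 1,378; 1,379 present. Satisfied.
Vote: requires two-thirds of the votes cast (1,379 − 92 abstaining = 1,287); 2/3 of 1287 = 858, so 858 needed; 859 in favor. Satisfied.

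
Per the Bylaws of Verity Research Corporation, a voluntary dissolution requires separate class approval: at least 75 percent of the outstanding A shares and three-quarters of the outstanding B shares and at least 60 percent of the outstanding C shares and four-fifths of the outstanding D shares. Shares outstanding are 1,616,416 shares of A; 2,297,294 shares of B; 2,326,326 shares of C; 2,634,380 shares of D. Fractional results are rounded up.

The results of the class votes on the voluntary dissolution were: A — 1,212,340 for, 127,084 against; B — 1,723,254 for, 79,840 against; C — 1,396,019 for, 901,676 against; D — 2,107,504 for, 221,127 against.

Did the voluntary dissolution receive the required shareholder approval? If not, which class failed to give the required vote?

A: 3/4 of 1616416 = 1212312; 1,212,312 required, 1,212,340 in favor — approved.
B: 3/4 of 2297294 = 1722970.50, rounded up to 1722971; 1,722,971 required, 1,723,254 in favor — approved.
C: 3/5 of 2326326 = 1395795.60, rounded up to 1395796; 1,395,796 required, 1,396,019 in favor — approved.
D: 4/5 of 2634380 = 2107504; 2,107,504 required, 2,107,504 in favor — approved.

Approved — every class gave the required vote.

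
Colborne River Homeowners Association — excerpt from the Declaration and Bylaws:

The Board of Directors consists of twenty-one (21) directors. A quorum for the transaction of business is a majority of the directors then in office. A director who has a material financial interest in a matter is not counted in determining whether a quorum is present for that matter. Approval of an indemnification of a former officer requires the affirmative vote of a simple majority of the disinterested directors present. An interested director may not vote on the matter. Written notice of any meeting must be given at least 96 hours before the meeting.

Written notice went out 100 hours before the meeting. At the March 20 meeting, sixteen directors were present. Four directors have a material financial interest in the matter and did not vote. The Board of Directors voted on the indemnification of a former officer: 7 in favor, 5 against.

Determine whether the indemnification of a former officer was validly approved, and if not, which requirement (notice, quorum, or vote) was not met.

Valid — all requirements satisfied.

Notice: 100 hours given; 96 required (100 ≥ 96). Satisfied.
Quorum: 16 present, but the 4 interested directors do not count, leaving 12. Quorum is 11. Satisfied.
Vote: the indemnification of a former officer requires a majority of the disinterested directors present (16 − 4 = 12). A majority of 12 is 7, so 7 affirmative votes are needed; 7 voted in favor. Satisfied.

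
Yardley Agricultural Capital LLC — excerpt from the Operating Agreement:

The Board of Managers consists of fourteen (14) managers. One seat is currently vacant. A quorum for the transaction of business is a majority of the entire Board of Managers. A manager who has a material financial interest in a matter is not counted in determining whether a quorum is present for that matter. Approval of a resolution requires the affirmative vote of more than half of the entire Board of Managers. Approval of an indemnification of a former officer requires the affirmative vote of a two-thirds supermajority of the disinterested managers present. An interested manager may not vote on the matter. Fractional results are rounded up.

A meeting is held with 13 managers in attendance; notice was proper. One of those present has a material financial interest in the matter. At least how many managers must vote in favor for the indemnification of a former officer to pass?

The indemnification of a former officer requires two-thirds of the disinterested managers present (13 − 1 = 12).
2/3 of 12 = 8.

8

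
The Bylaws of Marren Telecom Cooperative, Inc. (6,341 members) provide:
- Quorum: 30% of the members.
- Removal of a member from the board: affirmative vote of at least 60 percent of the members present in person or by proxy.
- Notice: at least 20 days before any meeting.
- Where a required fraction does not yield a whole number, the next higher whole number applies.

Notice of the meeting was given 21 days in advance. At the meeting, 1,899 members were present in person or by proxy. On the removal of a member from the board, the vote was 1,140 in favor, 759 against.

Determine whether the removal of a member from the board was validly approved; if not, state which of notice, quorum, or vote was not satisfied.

Invalid — quorum requirement not satisfied.

Notice: 21 days given; 20 required. Satisfied.
Quorum: 30% of 6,341 = 1,902.30, rounded up to 1,903; 1,899 present. Not satisfied.
Vote: requires three-fifths of those present (1,899); 3/5 of 1899 = 1139.40, rounded up to 1140, so 1,140 needed; 1,140 in favor. Satisfied.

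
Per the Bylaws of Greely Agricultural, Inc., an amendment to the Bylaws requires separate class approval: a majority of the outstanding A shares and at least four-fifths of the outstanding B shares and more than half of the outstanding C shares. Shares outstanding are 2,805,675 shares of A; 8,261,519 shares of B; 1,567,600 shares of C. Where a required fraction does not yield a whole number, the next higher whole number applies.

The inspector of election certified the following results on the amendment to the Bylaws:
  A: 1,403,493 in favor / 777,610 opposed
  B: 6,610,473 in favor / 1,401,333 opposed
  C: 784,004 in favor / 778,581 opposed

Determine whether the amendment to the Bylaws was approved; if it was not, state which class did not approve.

Approved — every class gave the required vote.

A: a majority of 2805675 is 1402838; 1,402,838 required, 1,403,493 in favor — approved.
B: 4/5 of 8261519 = 6609215.20, rounded up to 6609216; 6,609,216 required, 6,610,473 in favor — approved.
C: a majority of 1567600 is 783801; 783,801 required, 784,004 in favor — approved.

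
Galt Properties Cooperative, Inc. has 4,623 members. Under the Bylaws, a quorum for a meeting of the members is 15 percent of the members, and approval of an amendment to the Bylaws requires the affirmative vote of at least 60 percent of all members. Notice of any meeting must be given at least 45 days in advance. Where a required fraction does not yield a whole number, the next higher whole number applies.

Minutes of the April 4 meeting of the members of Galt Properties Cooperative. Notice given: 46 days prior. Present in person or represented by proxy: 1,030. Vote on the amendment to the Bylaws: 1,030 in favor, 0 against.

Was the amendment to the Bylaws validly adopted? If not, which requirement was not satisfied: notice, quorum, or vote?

Invalid — vote requirement not satisfied.

Notice: 46 days given; 45 required. Satisfied.
Quorum: 15% of 4,623 = 693.45, rounded up to 694; 1,030 present. Satisfied.
Vote: requires three-fifths of all members (4,623); 3/5 of 4623 = 2773.80, rounded up to 2774, so 2,774 needed; 1,030 in favor. Not satisfied.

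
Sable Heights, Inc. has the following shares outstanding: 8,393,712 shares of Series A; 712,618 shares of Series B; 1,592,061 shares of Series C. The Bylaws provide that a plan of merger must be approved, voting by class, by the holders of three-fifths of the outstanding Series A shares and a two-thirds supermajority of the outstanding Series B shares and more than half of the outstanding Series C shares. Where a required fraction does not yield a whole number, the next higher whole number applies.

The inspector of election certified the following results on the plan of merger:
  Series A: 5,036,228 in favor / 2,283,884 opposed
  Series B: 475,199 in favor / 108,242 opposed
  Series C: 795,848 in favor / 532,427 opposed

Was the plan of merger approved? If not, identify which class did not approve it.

Series A: 3/5 of 8393712 = 5036227.20, rounded up to 5036228; 5,036,228 required, 5,036,228 in favor — approved.
Series B: 2/3 of 712618 = 475078.67, rounded up to 475079; 475,079 required, 475,199 in favor — approved.
Series C: a majority of 1592061 is 796031; 796,031 required, 795,848 in favor — not approved.

Not approved — the Series C shares did not give the required vote.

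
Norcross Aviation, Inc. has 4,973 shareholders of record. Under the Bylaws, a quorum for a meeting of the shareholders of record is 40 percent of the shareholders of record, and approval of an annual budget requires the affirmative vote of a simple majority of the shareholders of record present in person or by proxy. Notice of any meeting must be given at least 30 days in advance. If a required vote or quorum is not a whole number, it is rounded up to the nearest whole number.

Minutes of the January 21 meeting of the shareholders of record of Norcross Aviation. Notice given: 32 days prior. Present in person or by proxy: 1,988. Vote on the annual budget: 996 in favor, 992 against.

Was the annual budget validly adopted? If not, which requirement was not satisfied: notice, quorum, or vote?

Notice: 32 days given; 30 required. Satisfied.
Quorum: 40% of 4,973 = 1,989.20, rounded up to 1,990; 1,988 present. Not satisfied.
Vote: requires a majority of those present (1,988); a majority of 1988 is 995, so 995 needed; 996 in favor. Satisfied.

Invalid — quorum requirement not satisfied.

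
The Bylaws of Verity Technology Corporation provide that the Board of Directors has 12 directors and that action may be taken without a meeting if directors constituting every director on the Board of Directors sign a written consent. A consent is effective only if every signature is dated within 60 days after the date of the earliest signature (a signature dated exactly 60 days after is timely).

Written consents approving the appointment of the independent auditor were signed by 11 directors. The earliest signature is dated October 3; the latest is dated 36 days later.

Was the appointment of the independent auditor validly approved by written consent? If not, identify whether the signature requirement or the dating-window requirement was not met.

Not effective — insufficient signatures.

Signatures required: all of 12 — unanimous means all 12, so 12 needed; 11 signed. Insufficient.
Dating window: the latest signature is 36 days after the earliest; the limit is 60 days. Within the window.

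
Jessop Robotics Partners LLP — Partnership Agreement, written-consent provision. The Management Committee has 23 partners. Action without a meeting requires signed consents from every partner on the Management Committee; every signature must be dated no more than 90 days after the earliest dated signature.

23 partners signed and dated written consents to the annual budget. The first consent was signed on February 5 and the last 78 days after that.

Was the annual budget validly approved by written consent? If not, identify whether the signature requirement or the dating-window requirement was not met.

Effective — both the signature and dating-window requirements are satisfied.

Signatures required: the unanimous vote of 23 — unanimous means all 23, so 23 needed; 23 signed. Sufficient.
Dating window: the latest signature is 78 days after the earliest; the limit is 90 days. Within the window.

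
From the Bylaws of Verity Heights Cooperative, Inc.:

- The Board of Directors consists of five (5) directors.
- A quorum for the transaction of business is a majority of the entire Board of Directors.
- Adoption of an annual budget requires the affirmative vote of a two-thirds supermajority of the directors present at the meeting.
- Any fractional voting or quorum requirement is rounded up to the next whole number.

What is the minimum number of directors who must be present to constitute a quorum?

A majority of 5 is 3.

3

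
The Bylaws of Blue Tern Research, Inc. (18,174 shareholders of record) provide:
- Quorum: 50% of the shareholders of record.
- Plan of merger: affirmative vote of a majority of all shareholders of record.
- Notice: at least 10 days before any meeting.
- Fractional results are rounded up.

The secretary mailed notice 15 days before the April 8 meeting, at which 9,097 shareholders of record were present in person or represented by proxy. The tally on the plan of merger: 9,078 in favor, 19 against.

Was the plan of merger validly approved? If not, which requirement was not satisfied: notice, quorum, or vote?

Invalid — vote requirement not satisfied.

Notice: 15 days given; 10 required. Satisfied.
Quorum: 50% of 18,174 = 9,087; 9,097 present. Satisfied.
Vote: requires a majority of all shareholders of record (18,174); a majority of 18174 is 9088, so 9,088 needed; 9,078 in favor. Not satisfied.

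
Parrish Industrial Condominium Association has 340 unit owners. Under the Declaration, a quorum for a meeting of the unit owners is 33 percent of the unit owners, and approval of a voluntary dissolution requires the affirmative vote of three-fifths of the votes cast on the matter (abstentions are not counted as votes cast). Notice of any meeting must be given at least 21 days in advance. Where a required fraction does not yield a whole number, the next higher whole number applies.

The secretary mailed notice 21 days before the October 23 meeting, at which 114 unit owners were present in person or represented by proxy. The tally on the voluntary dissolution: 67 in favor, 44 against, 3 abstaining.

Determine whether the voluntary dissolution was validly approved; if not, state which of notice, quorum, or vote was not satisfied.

Valid — all requirements satisfied.

Notice: 21 days given; 21 required. Satisfied.
Quorum: 33% of 340 = 112.20, rounded up to 113; 114 present. Satisfied.
Vote: requires three-fifths of the votes cast (114 − 3 abstaining = 111); 3/5 of 111 = 66.60, rounded up to 67, so 67 needed; 67 in favor. Satisfied.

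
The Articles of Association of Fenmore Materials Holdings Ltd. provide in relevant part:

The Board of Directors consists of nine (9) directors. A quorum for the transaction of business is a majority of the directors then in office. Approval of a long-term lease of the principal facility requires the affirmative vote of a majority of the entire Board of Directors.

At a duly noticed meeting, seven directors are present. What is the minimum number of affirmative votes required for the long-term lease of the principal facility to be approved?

5

The long-term lease of the principal facility requires a majority of the entire Board of Directors (9).
A majority of 9 is 5.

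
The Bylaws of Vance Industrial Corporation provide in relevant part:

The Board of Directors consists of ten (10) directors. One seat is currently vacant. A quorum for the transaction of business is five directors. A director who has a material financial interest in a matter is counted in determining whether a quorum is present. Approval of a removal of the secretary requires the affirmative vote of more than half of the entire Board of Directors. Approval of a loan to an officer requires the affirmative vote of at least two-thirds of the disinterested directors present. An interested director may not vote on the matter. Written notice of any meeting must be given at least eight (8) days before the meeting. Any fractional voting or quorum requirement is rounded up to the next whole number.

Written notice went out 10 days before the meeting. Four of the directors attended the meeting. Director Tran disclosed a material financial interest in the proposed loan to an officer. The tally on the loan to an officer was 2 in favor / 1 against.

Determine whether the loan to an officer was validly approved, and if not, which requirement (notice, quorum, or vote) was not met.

Notice: 10 days given; 8 required (10 ≥ 8). Satisfied.
Quorum: 4 present (interested directors count toward quorum); quorum is 5. Not satisfied.
Vote: the loan to an officer requires two-thirds of the disinterested directors present (4 − 1 = 3). 2/3 of 3 = 2, so 2 affirmative votes are needed; 2 voted in favor. Satisfied. (Moot — without a quorum no business can be validly transacted.)

Invalid — quorum requirement not satisfied.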